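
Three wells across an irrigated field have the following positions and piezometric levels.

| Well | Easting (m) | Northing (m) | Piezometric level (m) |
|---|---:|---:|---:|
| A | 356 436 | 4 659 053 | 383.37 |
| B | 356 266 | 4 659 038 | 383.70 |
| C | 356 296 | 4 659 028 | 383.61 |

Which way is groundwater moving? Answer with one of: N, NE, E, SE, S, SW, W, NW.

SE

Taking A as reference: B−A = (-170, -15, +0.33); C−A = (-140, -25, +0.24).
Solve a·Δx + b·Δy = Δh: det = (-170)·(-25) − (-140)·(-15) = 2150.
∂h/∂x = [(+0.33)·(-25) − (+0.24)·(-15)] / 2150 = -0.002163
∂h/∂y = [(-170)·(+0.24) − (-140)·(+0.33)] / 2150 = +0.002512
Flow = −∇h = (+0.002163 east, -0.002512 north), which points southeast.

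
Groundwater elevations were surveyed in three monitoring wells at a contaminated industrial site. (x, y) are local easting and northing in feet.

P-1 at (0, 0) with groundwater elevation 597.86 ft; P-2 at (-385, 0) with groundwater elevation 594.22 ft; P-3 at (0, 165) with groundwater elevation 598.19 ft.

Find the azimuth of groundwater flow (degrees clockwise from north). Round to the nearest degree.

258°

∂h/∂x = (594.22 − 597.86) / (-385 − 0) = +0.009455
∂h/∂y = (598.19 − 597.86) / (165 − 0) = +0.002000
Flow direction (−∇h) has components (-0.009455 E, -0.002000 N).
Azimuth = atan2(E, N) = atan2(-0.009455, -0.002000) = 258.1° ≈ 258°.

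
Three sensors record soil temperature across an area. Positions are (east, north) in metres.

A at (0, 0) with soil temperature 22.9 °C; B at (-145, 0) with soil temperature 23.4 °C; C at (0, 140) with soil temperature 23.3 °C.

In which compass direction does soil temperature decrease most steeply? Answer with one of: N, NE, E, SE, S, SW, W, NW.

∂T/∂x = (23.4 − 22.9) / (-145 − 0) = -0.003448
∂T/∂y = (23.3 − 22.9) / (140 − 0) = +0.002857
Steepest decrease is along −∇f = (+0.003448 E, -0.002857 N) → southeast.

SE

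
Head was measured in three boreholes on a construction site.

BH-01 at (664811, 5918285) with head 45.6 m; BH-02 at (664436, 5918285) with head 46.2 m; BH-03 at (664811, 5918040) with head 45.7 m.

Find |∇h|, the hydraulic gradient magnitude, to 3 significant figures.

∂h/∂x = (46.2 − 45.6) / (664436 − 664811) = -0.001600
∂h/∂y = (45.7 − 45.6) / (5918040 − 5918285) = -0.0004082
|∇h| = √(-0.001600² + -0.0004082²) = 0.001651

0.00165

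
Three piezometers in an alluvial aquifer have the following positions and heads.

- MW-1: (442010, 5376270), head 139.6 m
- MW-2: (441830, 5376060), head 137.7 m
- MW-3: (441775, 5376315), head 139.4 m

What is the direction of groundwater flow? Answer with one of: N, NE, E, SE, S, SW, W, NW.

S

Taking MW-1 as reference: MW-2−MW-1 = (-180, -210, -1.9); MW-3−MW-1 = (-235, 45, -0.2).
Solve a·Δx + b·Δy = Δh: det = (-180)·45 − (-235)·(-210) = -57450.
∂h/∂x = [(-1.9)·45 − (-0.2)·(-210)] / -57450 = +0.002219
∂h/∂y = [(-180)·(-0.2) − (-235)·(-1.9)] / -57450 = +0.007145
Flow = −∇h = (-0.002219 east, -0.007145 north), which points south.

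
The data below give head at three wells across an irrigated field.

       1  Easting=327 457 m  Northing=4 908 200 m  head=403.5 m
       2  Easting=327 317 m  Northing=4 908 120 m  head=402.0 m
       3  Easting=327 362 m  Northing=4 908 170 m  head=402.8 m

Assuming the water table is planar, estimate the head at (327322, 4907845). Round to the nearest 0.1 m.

398.4 m

Differences from 1: to 2 (Δx, Δy, Δh) = (-140, -80, -1.5); to 3 = (-95, -30, -0.7).
Determinant of the coordinate differences = (-140)·(-30) − (-95)·(-80) = -3400.
∂h/∂x = [(-1.5)·(-30) − (-0.7)·(-80)] / -3400 = +0.003235
∂h/∂y = [(-140)·(-0.7) − (-95)·(-1.5)] / -3400 = +0.01309
h(327322, 4907845) = 403.5 + (+0.003235)·(-135) + (+0.01309)·(-355) = 403.5 -0.437 -4.646 = 398.417 m.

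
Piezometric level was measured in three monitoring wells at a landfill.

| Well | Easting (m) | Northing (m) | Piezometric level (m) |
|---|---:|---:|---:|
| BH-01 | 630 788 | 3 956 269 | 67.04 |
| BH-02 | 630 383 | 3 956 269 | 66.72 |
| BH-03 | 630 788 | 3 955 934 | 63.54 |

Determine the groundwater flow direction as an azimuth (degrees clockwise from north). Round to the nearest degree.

184°

∂h/∂x = (66.72 − 67.04) / (630383 − 630788) = +0.0007901
∂h/∂y = (63.54 − 67.04) / (3955934 − 3956269) = +0.01045
Flow direction (−∇h) has components (-0.0007901 E, -0.01045 N).
Azimuth = atan2(E, N) = atan2(-0.0007901, -0.01045) = 184.3° ≈ 184°.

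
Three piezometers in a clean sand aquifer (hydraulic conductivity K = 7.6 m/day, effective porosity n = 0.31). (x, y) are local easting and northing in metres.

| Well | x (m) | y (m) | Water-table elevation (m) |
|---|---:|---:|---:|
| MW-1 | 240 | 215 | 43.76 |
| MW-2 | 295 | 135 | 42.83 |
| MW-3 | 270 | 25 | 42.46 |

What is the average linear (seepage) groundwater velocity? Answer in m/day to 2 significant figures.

0.26 m/day

With h = a·x + b·y + c and MW-1 as origin, the differences give:
  55·a + (-80)·b = -0.93
  30·a + (-190)·b = -1.30
Eliminate b (×(-190) and ×(-80), subtract): -8050·a = 72.700 → a = ∂h/∂x = -0.009031
Back-substitute: b = ∂h/∂y = +0.005416.
|∇h| = √(-0.009031² + 0.005416²) = 0.01053
Seepage velocity v = K·i/n = 7.6 × 0.01053 / 0.31 = 0.2582 m/day.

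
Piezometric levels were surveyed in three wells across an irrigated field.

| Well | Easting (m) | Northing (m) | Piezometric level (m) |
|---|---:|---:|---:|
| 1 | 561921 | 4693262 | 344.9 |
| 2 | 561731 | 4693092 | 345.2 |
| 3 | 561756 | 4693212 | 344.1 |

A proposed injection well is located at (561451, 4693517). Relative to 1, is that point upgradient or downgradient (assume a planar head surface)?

Differences from 1: to 2 (Δx, Δy, Δh) = (-190, -170, +0.3); to 3 = (-165, -50, -0.8).
Determinant of the coordinate differences = (-190)·(-50) − (-165)·(-170) = -18550.
∂h/∂x = [(+0.3)·(-50) − (-0.8)·(-170)] / -18550 = +0.008140
∂h/∂y = [(-190)·(-0.8) − (-165)·(+0.3)] / -18550 = -0.01086
Head at (561451, 4693517) = 344.9 + (+0.008140)·(-470) + (-0.01086)·(255) = 338.30 m.
That is lower than the 344.9 m at 1, so the point is downgradient.

downgradient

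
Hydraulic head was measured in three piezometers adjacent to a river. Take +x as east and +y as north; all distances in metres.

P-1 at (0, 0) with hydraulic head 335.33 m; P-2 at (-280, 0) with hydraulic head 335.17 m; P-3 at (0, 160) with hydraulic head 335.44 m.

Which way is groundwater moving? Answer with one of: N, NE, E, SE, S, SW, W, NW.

∂h/∂x = (335.17 − 335.33) / (-280 − 0) = +0.0005714
∂h/∂y = (335.44 − 335.33) / (160 − 0) = +0.0006875
Flow = −∇h = (-0.0005714 east, -0.0006875 north), which points southwest.

SW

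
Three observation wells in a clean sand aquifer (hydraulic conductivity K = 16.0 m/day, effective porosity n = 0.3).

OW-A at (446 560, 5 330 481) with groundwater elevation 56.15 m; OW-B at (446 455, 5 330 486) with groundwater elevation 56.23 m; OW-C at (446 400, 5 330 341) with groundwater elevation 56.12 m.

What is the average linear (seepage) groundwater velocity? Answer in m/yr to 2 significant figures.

24 m/yr

Differences from OW-A: to OW-B (Δx, Δy, Δh) = (-105, 5, +0.08); to OW-C = (-160, -140, -0.03).
Solve a·Δx + b·Δy = Δh: det = (-105)·(-140) − (-160)·5 = 15500.
∂h/∂x = [(+0.08)·(-140) − (-0.03)·5] / 15500 = -0.0007129
∂h/∂y = [(-105)·(-0.03) − (-160)·(+0.08)] / 15500 = +0.001029
|∇h| = √(-0.0007129² + 0.001029²) = 0.001252
Seepage velocity v = K·i/n = 16.0 × 0.001252 / 0.3 = 0.06677 m/day = 24.39 m/yr.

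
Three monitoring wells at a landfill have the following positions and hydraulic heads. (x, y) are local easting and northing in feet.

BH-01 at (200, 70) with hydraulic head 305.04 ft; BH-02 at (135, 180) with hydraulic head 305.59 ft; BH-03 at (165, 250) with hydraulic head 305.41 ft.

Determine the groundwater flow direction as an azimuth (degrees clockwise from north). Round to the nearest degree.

With h = a·x + b·y + c and BH-01 as origin, the differences give:
  (-65)·a + 110·b = +0.55
  (-35)·a + 180·b = +0.37
Eliminate b (×180 and ×110, subtract): -7850·a = 58.300 → a = ∂h/∂x = -0.007427
Back-substitute: b = ∂h/∂y = +0.0006115.
Flow direction (−∇h) has components (+0.007427 E, -0.0006115 N).
Azimuth = atan2(E, N) = atan2(+0.007427, -0.0006115) = 94.7° ≈ 095°.

095°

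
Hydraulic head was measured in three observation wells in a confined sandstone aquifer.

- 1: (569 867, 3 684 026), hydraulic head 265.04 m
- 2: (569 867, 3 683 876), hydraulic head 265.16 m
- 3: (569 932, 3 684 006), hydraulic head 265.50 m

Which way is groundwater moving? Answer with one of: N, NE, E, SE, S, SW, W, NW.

W

Differences from 1: to 2 (Δx, Δy, Δh) = (0, -150, +0.12); to 3 = (65, -20, +0.46).
Determinant of the coordinate differences = 0·(-20) − 65·(-150) = 9750.
∂h/∂x = [(+0.12)·(-20) − (+0.46)·(-150)] / 9750 = +0.006831
∂h/∂y = [0·(+0.46) − 65·(+0.12)] / 9750 = -0.0008000
Flow = −∇h = (-0.006831 east, +0.0008000 north), which points west.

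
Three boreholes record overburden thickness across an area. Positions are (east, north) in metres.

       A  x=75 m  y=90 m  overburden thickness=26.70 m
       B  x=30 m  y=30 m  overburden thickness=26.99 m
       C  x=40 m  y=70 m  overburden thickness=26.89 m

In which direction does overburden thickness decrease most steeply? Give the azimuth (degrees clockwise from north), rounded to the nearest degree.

074°

Differences from A: to B (Δx, Δy, Δh) = (-45, -60, +0.29); to C = (-35, -20, +0.19).
Determinant of the coordinate differences = (-45)·(-20) − (-35)·(-60) = -1200.
∂d/∂x = [(+0.29)·(-20) − (+0.19)·(-60)] / -1200 = -0.004667
∂d/∂y = [(-45)·(+0.19) − (-35)·(+0.29)] / -1200 = -0.001333
Steepest decrease is along −∇f: components (+0.004667 E, +0.001333 N).
Azimuth = atan2(+0.004667, +0.001333) = 74.1° ≈ 074°.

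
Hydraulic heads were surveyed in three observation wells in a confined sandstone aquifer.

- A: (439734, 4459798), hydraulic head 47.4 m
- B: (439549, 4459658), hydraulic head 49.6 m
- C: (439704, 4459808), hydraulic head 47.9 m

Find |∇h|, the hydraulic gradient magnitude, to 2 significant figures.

Taking A as reference: B−A = (-185, -140, +2.2); C−A = (-30, 10, +0.5).
Solve a·Δx + b·Δy = Δh: det = (-185)·10 − (-30)·(-140) = -6050.
∂h/∂x = [(+2.2)·10 − (+0.5)·(-140)] / -6050 = -0.01521
∂h/∂y = [(-185)·(+0.5) − (-30)·(+2.2)] / -6050 = +0.004380
|∇h| = √(-0.01521² + 0.004380²) = 0.01583

0.016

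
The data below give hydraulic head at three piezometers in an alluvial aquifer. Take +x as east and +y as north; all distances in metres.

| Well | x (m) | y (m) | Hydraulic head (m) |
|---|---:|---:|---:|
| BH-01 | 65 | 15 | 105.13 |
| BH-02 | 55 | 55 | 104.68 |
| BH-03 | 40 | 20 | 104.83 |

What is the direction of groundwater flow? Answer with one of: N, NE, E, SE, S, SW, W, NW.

NW

Taking BH-01 as reference: BH-02−BH-01 = (-10, 40, -0.45); BH-03−BH-01 = (-25, 5, -0.30).
Determinant of the coordinate differences = (-10)·5 − (-25)·40 = 950.
∂h/∂x = [(-0.45)·5 − (-0.30)·40] / 950 = +0.01026
∂h/∂y = [(-10)·(-0.30) − (-25)·(-0.45)] / 950 = -0.008684
Flow = −∇h = (-0.01026 east, +0.008684 north), which points northwest.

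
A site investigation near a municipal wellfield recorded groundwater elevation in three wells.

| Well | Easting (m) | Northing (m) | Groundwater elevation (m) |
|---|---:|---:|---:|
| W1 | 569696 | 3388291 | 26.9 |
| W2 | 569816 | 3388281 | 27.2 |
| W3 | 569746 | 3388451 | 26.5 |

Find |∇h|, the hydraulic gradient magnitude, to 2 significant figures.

Differences from W1: to W2 (Δx, Δy, Δh) = (120, -10, +0.3); to W3 = (50, 160, -0.4).
Determinant of the coordinate differences = 120·160 − 50·(-10) = 19700.
∂h/∂x = [(+0.3)·160 − (-0.4)·(-10)] / 19700 = +0.002234
∂h/∂y = [120·(-0.4) − 50·(+0.3)] / 19700 = -0.003198
|∇h| = √(0.002234² + -0.003198²) = 0.003901

0.0039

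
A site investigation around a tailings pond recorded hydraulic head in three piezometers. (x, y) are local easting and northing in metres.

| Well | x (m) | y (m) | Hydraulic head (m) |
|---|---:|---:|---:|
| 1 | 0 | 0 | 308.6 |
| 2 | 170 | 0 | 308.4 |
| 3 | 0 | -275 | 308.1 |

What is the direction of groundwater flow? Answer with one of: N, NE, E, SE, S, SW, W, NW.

SE

∂h/∂x = (308.4 − 308.6) / (170 − 0) = -0.001176
∂h/∂y = (308.1 − 308.6) / (-275 − 0) = +0.001818
Flow = −∇h = (+0.001176 east, -0.001818 north), which points southeast.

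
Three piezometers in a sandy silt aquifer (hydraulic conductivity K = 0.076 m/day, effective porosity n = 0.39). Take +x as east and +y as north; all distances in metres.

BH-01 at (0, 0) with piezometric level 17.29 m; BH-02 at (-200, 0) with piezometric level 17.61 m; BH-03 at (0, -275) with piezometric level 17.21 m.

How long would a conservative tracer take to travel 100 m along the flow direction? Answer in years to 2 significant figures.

∂h/∂x = (17.61 − 17.29) / (-200 − 0) = -0.001600
∂h/∂y = (17.21 − 17.29) / (-275 − 0) = +0.0002909
|∇h| = √(-0.001600² + 0.0002909²) = 0.001626
Seepage velocity v = K·i/n = 0.076 × 0.001626 / 0.39 = 0.0003169 m/day.
t = 100 / 0.0003169 = 3.156e+05 days = 864 years.

860 years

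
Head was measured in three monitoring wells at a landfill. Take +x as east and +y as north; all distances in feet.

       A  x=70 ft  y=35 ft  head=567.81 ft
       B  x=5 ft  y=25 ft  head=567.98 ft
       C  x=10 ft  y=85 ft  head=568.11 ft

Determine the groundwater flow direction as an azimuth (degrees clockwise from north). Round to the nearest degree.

Taking A as reference: B−A = (-65, -10, +0.17); C−A = (-60, 50, +0.30).
Determinant of the coordinate differences = (-65)·50 − (-60)·(-10) = -3850.
∂h/∂x = [(+0.17)·50 − (+0.30)·(-10)] / -3850 = -0.002987
∂h/∂y = [(-65)·(+0.30) − (-60)·(+0.17)] / -3850 = +0.002416
Flow direction (−∇h) has components (+0.002987 E, -0.002416 N).
Azimuth = atan2(E, N) = atan2(+0.002987, -0.002416) = 129.0° ≈ 129°.

129°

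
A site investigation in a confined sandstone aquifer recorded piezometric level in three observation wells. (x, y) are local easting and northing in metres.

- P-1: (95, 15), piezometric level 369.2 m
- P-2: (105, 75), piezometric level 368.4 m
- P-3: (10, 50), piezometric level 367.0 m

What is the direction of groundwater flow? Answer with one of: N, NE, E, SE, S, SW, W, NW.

NW

Taking P-1 as reference: P-2−P-1 = (10, 60, -0.8); P-3−P-1 = (-85, 35, -2.2).
Solve a·Δx + b·Δy = Δh: det = 10·35 − (-85)·60 = 5450.
∂h/∂x = [(-0.8)·35 − (-2.2)·60] / 5450 = +0.01908
∂h/∂y = [10·(-2.2) − (-85)·(-0.8)] / 5450 = -0.01651
Flow = −∇h = (-0.01908 east, +0.01651 north), which points northwest.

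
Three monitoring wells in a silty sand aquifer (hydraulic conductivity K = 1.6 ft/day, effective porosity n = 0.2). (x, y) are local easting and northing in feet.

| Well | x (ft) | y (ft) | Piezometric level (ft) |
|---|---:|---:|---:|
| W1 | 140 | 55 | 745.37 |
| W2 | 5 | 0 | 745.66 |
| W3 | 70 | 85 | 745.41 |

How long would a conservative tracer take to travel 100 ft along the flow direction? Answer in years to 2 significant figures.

With h = a·x + b·y + c and W1 as origin, the differences give:
  (-135)·a + (-55)·b = +0.29
  (-70)·a + 30·b = +0.04
Eliminate b (×30 and ×(-55), subtract): -7900·a = 10.900 → a = ∂h/∂x = -0.001380
Back-substitute: b = ∂h/∂y = -0.001886.
|∇h| = √(-0.001380² + -0.001886²) = 0.002337
Seepage velocity v = K·i/n = 1.6 × 0.002337 / 0.2 = 0.0187 ft/day.
t = 100 / 0.0187 = 5348 days = 14.6 years.

15 years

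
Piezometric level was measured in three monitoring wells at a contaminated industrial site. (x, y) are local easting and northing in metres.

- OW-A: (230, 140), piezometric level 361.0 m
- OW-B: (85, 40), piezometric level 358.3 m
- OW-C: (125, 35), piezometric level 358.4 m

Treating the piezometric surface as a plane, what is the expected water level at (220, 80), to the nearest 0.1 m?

359.8 m

Taking OW-A as reference: OW-B−OW-A = (-145, -100, -2.7); OW-C−OW-A = (-105, -105, -2.6).
Determinant of the coordinate differences = (-145)·(-105) − (-105)·(-100) = 4725.
∂h/∂x = [(-2.7)·(-105) − (-2.6)·(-100)] / 4725 = +0.004974
∂h/∂y = [(-145)·(-2.6) − (-105)·(-2.7)] / 4725 = +0.01979
h(220, 80) = 361.0 + (+0.004974)·(-10) + (+0.01979)·(-60) = 361.0 -0.050 -1.187 = 359.763 m.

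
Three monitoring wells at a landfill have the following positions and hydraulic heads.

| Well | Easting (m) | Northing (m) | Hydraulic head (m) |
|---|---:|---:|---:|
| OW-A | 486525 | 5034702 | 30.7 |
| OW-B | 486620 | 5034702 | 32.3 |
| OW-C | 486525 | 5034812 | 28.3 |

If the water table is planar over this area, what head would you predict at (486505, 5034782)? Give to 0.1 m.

∂h/∂x = (32.3 − 30.7) / (486620 − 486525) = +0.01684
∂h/∂y = (28.3 − 30.7) / (5034812 − 5034702) = -0.02182
h(486505, 5034782) = 30.7 + (+0.01684)·(-20) + (-0.02182)·(80) = 30.7 -0.337 -1.745 = 28.618 m.

28.6 m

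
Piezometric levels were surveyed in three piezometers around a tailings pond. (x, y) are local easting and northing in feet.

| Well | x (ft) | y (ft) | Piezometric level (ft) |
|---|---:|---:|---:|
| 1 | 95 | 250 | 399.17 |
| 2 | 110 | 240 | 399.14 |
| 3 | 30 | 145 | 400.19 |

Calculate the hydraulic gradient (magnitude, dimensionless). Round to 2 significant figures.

With h = a·x + b·y + c and 1 as origin, the differences give:
  15·a + (-10)·b = -0.03
  (-65)·a + (-105)·b = +1.02
Eliminate b (×(-105) and ×(-10), subtract): -2225·a = 13.350 → a = ∂h/∂x = -0.006000
Back-substitute: b = ∂h/∂y = -0.006000.
|∇h| = √(-0.006000² + -0.006000²) = 0.008485

0.0085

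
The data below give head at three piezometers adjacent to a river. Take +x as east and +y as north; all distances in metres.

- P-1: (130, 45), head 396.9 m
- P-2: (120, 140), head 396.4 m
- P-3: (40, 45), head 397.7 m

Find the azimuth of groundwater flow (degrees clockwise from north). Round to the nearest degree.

055°

With h = a·x + b·y + c and P-1 as origin, the differences give:
  (-10)·a + 95·b = -0.5
  (-90)·a + 0·b = +0.8
Eliminate b (×0 and ×95, subtract): 8550·a = -76.00 → a = ∂h/∂x = -0.008889
Back-substitute: b = ∂h/∂y = -0.006199.
Flow direction (−∇h) has components (+0.008889 E, +0.006199 N).
Azimuth = atan2(E, N) = atan2(+0.008889, +0.006199) = 55.1° ≈ 055°.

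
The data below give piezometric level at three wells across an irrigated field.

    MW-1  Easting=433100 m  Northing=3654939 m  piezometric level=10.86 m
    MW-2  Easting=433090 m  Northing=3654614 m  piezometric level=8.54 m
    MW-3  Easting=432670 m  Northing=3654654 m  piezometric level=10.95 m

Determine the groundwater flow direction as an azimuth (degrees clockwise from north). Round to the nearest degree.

145°

Taking MW-1 as reference: MW-2−MW-1 = (-10, -325, -2.32); MW-3−MW-1 = (-430, -285, +0.09).
Determinant of the coordinate differences = (-10)·(-285) − (-430)·(-325) = -136900.
∂h/∂x = [(-2.32)·(-285) − (+0.09)·(-325)] / -136900 = -0.005043
∂h/∂y = [(-10)·(+0.09) − (-430)·(-2.32)] / -136900 = +0.007294
Flow direction (−∇h) has components (+0.005043 E, -0.007294 N).
Azimuth = atan2(E, N) = atan2(+0.005043, -0.007294) = 145.3° ≈ 145°.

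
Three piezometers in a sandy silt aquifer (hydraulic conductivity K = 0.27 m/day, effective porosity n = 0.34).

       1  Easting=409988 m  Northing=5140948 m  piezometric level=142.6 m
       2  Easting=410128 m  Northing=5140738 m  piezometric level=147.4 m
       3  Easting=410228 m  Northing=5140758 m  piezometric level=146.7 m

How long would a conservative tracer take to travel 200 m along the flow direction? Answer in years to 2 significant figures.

28 years

Differences from 1: to 2 (Δx, Δy, Δh) = (140, -210, +4.8); to 3 = (240, -190, +4.1).
Solve a·Δx + b·Δy = Δh: det = 140·(-190) − 240·(-210) = 23800.
∂h/∂x = [(+4.8)·(-190) − (+4.1)·(-210)] / 23800 = -0.002143
∂h/∂y = [140·(+4.1) − 240·(+4.8)] / 23800 = -0.02429
|∇h| = √(-0.002143² + -0.02429²) = 0.02438
Seepage velocity v = K·i/n = 0.27 × 0.02438 / 0.34 = 0.01936 m/day.
t = 200 / 0.01936 = 1.033e+04 days = 28.3 years.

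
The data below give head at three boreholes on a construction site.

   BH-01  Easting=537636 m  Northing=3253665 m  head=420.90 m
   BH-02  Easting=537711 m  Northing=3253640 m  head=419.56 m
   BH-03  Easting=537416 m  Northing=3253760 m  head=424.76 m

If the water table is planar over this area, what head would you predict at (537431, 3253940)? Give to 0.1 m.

423.9 m

Taking BH-01 as reference: BH-02−BH-01 = (75, -25, -1.34); BH-03−BH-01 = (-220, 95, +3.86).
Solve a·Δx + b·Δy = Δh: det = 75·95 − (-220)·(-25) = 1625.
∂h/∂x = [(-1.34)·95 − (+3.86)·(-25)] / 1625 = -0.01895
∂h/∂y = [75·(+3.86) − (-220)·(-1.34)] / 1625 = -0.003262
h(537431, 3253940) = 420.90 + (-0.01895)·(-205) + (-0.003262)·(275) = 420.90 +3.886 -0.897 = 423.889 m.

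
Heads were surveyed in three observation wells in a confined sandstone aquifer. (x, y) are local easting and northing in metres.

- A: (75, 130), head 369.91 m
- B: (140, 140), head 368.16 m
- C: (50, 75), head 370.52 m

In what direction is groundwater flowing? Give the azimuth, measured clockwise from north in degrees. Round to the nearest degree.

Differences from A: to B (Δx, Δy, Δh) = (65, 10, -1.75); to C = (-25, -55, +0.61).
Solve a·Δx + b·Δy = Δh: det = 65·(-55) − (-25)·10 = -3325.
∂h/∂x = [(-1.75)·(-55) − (+0.61)·10] / -3325 = -0.02711
∂h/∂y = [65·(+0.61) − (-25)·(-1.75)] / -3325 = +0.001233
Flow direction (−∇h) has components (+0.02711 E, -0.001233 N).
Azimuth = atan2(E, N) = atan2(+0.02711, -0.001233) = 92.6° ≈ 093°.

093°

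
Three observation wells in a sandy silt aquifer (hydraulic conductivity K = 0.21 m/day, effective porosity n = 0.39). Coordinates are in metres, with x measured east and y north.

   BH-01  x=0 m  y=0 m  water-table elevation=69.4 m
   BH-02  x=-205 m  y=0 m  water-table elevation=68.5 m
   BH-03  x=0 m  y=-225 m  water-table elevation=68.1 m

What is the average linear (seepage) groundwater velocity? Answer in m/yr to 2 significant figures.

1.4 m/yr

∂h/∂x = (68.5 − 69.4) / (-205 − 0) = +0.004390
∂h/∂y = (68.1 − 69.4) / (-225 − 0) = +0.005778
|∇h| = √(0.004390² + 0.005778²) = 0.007257
Seepage velocity v = K·i/n = 0.21 × 0.007257 / 0.39 = 0.003908 m/day = 1.427 m/yr.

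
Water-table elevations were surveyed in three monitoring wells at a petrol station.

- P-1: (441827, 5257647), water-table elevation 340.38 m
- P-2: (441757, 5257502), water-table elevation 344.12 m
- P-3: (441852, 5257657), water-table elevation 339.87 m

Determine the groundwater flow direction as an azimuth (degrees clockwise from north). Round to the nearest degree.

032°

Differences from P-1: to P-2 (Δx, Δy, Δh) = (-70, -145, +3.74); to P-3 = (25, 10, -0.51).
Solve a·Δx + b·Δy = Δh: det = (-70)·10 − 25·(-145) = 2925.
∂h/∂x = [(+3.74)·10 − (-0.51)·(-145)] / 2925 = -0.01250
∂h/∂y = [(-70)·(-0.51) − 25·(+3.74)] / 2925 = -0.01976
Flow direction (−∇h) has components (+0.01250 E, +0.01976 N).
Azimuth = atan2(E, N) = atan2(+0.01250, +0.01976) = 32.3° ≈ 032°.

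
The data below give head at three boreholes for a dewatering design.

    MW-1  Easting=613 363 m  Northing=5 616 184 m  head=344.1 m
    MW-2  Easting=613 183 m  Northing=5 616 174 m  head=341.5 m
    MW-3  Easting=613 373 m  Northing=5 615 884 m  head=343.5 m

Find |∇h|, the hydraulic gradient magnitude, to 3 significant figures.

0.0145

Taking MW-1 as reference: MW-2−MW-1 = (-180, -10, -2.6); MW-3−MW-1 = (10, -300, -0.6).
Solve a·Δx + b·Δy = Δh: det = (-180)·(-300) − 10·(-10) = 54100.
∂h/∂x = [(-2.6)·(-300) − (-0.6)·(-10)] / 54100 = +0.01431
∂h/∂y = [(-180)·(-0.6) − 10·(-2.6)] / 54100 = +0.002477
|∇h| = √(0.01431² + 0.002477²) = 0.01452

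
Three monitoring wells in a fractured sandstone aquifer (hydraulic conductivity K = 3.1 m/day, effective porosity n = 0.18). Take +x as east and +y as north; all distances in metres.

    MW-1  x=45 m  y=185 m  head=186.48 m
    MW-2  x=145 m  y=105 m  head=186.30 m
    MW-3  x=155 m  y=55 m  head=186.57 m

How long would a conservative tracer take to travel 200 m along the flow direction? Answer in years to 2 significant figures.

With h = a·x + b·y + c and MW-1 as origin, the differences give:
  100·a + (-80)·b = -0.18
  110·a + (-130)·b = +0.09
Eliminate b (×(-130) and ×(-80), subtract): -4200·a = 30.600 → a = ∂h/∂x = -0.007286
Back-substitute: b = ∂h/∂y = -0.006857.
|∇h| = √(-0.007286² + -0.006857²) = 0.01001
Seepage velocity v = K·i/n = 3.1 × 0.01001 / 0.18 = 0.1724 m/day.
t = 200 / 0.1724 = 1160 days = 3.18 years.

3.2 years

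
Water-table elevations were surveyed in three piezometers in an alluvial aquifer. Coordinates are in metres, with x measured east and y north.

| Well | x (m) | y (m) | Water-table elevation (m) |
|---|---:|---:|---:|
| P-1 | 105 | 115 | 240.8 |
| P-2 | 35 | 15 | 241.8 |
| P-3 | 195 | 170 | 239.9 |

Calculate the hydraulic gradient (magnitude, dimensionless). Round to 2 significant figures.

0.0086

Differences from P-1: to P-2 (Δx, Δy, Δh) = (-70, -100, +1.0); to P-3 = (90, 55, -0.9).
Solve a·Δx + b·Δy = Δh: det = (-70)·55 − 90·(-100) = 5150.
∂h/∂x = [(+1.0)·55 − (-0.9)·(-100)] / 5150 = -0.006796
∂h/∂y = [(-70)·(-0.9) − 90·(+1.0)] / 5150 = -0.005243
|∇h| = √(-0.006796² + -0.005243²) = 0.008583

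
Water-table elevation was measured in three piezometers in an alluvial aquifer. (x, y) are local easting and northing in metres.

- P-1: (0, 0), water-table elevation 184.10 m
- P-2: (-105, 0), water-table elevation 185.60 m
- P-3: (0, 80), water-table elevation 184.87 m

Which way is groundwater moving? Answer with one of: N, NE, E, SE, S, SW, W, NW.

SE

∂h/∂x = (185.60 − 184.10) / (-105 − 0) = -0.01429
∂h/∂y = (184.87 − 184.10) / (80 − 0) = +0.009625
Flow = −∇h = (+0.01429 east, -0.009625 north), which points southeast.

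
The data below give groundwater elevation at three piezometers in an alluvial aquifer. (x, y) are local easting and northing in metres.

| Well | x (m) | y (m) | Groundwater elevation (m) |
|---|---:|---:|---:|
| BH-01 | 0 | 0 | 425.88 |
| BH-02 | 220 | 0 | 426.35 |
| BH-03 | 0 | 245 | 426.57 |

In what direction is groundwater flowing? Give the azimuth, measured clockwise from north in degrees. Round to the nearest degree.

217°

∂h/∂x = (426.35 − 425.88) / (220 − 0) = +0.002136
∂h/∂y = (426.57 − 425.88) / (245 − 0) = +0.002816
Flow direction (−∇h) has components (-0.002136 E, -0.002816 N).
Azimuth = atan2(E, N) = atan2(-0.002136, -0.002816) = 217.2° ≈ 217°.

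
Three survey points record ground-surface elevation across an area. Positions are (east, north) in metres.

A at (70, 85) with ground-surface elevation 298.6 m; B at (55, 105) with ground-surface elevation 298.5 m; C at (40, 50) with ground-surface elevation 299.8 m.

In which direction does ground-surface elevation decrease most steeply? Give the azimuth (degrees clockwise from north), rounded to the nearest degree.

044°

With z = a·x + b·y + c and A as origin, the differences give:
  (-15)·a + 20·b = -0.1
  (-30)·a + (-35)·b = +1.2
Eliminate b (×(-35) and ×20, subtract): 1125·a = -20.50 → a = ∂z/∂x = -0.01822
Back-substitute: b = ∂z/∂y = -0.01867.
Steepest decrease is along −∇f: components (+0.01822 E, +0.01867 N).
Azimuth = atan2(+0.01822, +0.01867) = 44.3° ≈ 044°.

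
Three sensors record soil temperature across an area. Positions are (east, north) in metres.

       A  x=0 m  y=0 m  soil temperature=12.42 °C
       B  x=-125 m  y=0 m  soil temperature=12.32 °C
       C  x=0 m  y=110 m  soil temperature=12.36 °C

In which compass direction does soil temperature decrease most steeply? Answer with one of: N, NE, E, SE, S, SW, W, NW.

NW

∂T/∂x = (12.32 − 12.42) / (-125 − 0) = +0.0008000
∂T/∂y = (12.36 − 12.42) / (110 − 0) = -0.0005455
Steepest decrease is along −∇f = (-0.0008000 E, +0.0005455 N) → northwest.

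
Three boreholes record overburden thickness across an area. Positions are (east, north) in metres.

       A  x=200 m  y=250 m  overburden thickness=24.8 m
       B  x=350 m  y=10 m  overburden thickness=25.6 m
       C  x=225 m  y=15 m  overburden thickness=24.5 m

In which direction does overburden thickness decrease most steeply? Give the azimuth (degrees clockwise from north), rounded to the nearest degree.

Differences from A: to B (Δx, Δy, Δh) = (150, -240, +0.8); to C = (25, -235, -0.3).
Determinant of the coordinate differences = 150·(-235) − 25·(-240) = -29250.
∂d/∂x = [(+0.8)·(-235) − (-0.3)·(-240)] / -29250 = +0.008889
∂d/∂y = [150·(-0.3) − 25·(+0.8)] / -29250 = +0.002222
Steepest decrease is along −∇f: components (-0.008889 E, -0.002222 N).
Azimuth = atan2(-0.008889, -0.002222) = 256.0° ≈ 256°.

256°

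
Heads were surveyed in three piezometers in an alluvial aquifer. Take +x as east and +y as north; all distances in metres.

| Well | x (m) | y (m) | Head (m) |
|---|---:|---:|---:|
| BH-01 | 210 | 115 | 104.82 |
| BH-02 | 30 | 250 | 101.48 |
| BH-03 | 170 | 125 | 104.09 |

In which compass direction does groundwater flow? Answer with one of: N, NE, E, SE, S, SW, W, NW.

Differences from BH-01: to BH-02 (Δx, Δy, Δh) = (-180, 135, -3.34); to BH-03 = (-40, 10, -0.73).
Determinant of the coordinate differences = (-180)·10 − (-40)·135 = 3600.
∂h/∂x = [(-3.34)·10 − (-0.73)·135] / 3600 = +0.01810
∂h/∂y = [(-180)·(-0.73) − (-40)·(-3.34)] / 3600 = -0.0006111
Flow = −∇h = (-0.01810 east, +0.0006111 north), which points west.

W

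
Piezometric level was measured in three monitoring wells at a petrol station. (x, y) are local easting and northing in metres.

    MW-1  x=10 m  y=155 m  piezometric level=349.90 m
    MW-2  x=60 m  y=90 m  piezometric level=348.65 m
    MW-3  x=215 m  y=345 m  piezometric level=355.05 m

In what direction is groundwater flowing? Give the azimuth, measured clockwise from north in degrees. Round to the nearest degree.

With h = a·x + b·y + c and MW-1 as origin, the differences give:
  50·a + (-65)·b = -1.25
  205·a + 190·b = +5.15
Eliminate b (×190 and ×(-65), subtract): 22825·a = 97.250 → a = ∂h/∂x = +0.004261
Back-substitute: b = ∂h/∂y = +0.02251.
Flow direction (−∇h) has components (-0.004261 E, -0.02251 N).
Azimuth = atan2(E, N) = atan2(-0.004261, -0.02251) = 190.7° ≈ 191°.

191°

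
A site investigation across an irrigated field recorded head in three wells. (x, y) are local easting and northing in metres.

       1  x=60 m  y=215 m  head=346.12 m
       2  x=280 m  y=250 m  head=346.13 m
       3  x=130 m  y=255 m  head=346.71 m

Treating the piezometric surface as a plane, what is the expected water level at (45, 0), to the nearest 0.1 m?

Taking 1 as reference: 2−1 = (220, 35, +0.01); 3−1 = (70, 40, +0.59).
Determinant of the coordinate differences = 220·40 − 70·35 = 6350.
∂h/∂x = [(+0.01)·40 − (+0.59)·35] / 6350 = -0.003189
∂h/∂y = [220·(+0.59) − 70·(+0.01)] / 6350 = +0.02033
h(45, 0) = 346.12 + (-0.003189)·(-15) + (+0.02033)·(-215) = 346.12 +0.048 -4.371 = 341.797 m.

341.8 m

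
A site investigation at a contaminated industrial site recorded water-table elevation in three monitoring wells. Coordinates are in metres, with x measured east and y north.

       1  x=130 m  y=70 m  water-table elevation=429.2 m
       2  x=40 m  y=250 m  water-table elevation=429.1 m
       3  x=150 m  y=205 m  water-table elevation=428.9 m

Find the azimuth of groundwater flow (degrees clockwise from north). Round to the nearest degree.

054°

With h = a·x + b·y + c and 1 as origin, the differences give:
  (-90)·a + 180·b = -0.1
  20·a + 135·b = -0.3
Eliminate b (×135 and ×180, subtract): -15750·a = 40.50 → a = ∂h/∂x = -0.002571
Back-substitute: b = ∂h/∂y = -0.001841.
Flow direction (−∇h) has components (+0.002571 E, +0.001841 N).
Azimuth = atan2(E, N) = atan2(+0.002571, +0.001841) = 54.4° ≈ 054°.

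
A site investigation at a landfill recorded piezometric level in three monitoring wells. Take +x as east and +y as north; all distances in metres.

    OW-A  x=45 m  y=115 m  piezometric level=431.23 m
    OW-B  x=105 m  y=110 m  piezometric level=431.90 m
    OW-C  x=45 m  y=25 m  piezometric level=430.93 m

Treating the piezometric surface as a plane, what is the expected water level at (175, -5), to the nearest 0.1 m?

432.3 m

Differences from OW-A: to OW-B (Δx, Δy, Δh) = (60, -5, +0.67); to OW-C = (0, -90, -0.30).
Determinant of the coordinate differences = 60·(-90) − 0·(-5) = -5400.
∂h/∂x = [(+0.67)·(-90) − (-0.30)·(-5)] / -5400 = +0.01144
∂h/∂y = [60·(-0.30) − 0·(+0.67)] / -5400 = +0.003333
h(175, -5) = 431.23 + (+0.01144)·(130) + (+0.003333)·(-120) = 431.23 +1.488 -0.400 = 432.318 m.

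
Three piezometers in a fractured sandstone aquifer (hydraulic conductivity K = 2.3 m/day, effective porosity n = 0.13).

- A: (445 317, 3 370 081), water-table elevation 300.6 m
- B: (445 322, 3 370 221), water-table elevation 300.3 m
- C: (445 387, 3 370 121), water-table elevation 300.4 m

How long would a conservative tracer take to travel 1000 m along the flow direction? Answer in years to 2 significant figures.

Differences from A: to B (Δx, Δy, Δh) = (5, 140, -0.3); to C = (70, 40, -0.2).
Determinant of the coordinate differences = 5·40 − 70·140 = -9600.
∂h/∂x = [(-0.3)·40 − (-0.2)·140] / -9600 = -0.001667
∂h/∂y = [5·(-0.2) − 70·(-0.3)] / -9600 = -0.002083
|∇h| = √(-0.001667² + -0.002083²) = 0.002668
Seepage velocity v = K·i/n = 2.3 × 0.002668 / 0.13 = 0.0472 m/day.
t = 1000 / 0.0472 = 2.119e+04 days = 58 years.

58 years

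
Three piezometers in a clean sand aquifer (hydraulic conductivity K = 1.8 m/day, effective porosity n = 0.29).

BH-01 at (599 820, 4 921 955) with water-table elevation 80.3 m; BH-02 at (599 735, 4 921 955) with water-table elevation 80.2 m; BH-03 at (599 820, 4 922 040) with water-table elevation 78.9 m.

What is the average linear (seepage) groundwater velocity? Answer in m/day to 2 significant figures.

0.10 m/day

∂h/∂x = (80.2 − 80.3) / (599735 − 599820) = +0.001176
∂h/∂y = (78.9 − 80.3) / (4922040 − 4921955) = -0.01647
|∇h| = √(0.001176² + -0.01647²) = 0.01651
Seepage velocity v = K·i/n = 1.8 × 0.01651 / 0.29 = 0.1025 m/day.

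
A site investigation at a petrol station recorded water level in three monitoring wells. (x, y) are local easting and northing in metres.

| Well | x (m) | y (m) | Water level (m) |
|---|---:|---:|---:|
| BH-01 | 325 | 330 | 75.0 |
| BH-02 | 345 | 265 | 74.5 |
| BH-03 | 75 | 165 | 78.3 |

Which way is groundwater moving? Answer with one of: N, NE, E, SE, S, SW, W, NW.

E

Three-point gradient (reference BH-01): Δ to BH-02 = (20, -65, -0.5), Δ to BH-03 = (-250, -165, +3.3).
∂h/∂x = -0.01519, ∂h/∂y = +0.003018 (det = -19550).
Flow = −∇h = (+0.01519 east, -0.003018 north), which points east.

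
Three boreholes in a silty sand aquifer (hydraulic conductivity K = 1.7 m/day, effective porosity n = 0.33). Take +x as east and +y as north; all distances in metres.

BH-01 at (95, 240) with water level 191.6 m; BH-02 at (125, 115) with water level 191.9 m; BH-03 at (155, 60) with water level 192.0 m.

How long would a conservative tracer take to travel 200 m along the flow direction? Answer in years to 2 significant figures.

31 years

Taking BH-01 as reference: BH-02−BH-01 = (30, -125, +0.3); BH-03−BH-01 = (60, -180, +0.4).
Solve a·Δx + b·Δy = Δh: det = 30·(-180) − 60·(-125) = 2100.
∂h/∂x = [(+0.3)·(-180) − (+0.4)·(-125)] / 2100 = -0.001905
∂h/∂y = [30·(+0.4) − 60·(+0.3)] / 2100 = -0.002857
|∇h| = √(-0.001905² + -0.002857²) = 0.003434
Seepage velocity v = K·i/n = 1.7 × 0.003434 / 0.33 = 0.01769 m/day.
t = 200 / 0.01769 = 1.131e+04 days = 31 years.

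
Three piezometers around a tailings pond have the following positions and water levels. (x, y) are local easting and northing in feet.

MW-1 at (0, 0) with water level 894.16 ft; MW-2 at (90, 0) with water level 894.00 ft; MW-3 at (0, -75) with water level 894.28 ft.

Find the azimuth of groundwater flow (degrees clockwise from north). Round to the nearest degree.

∂h/∂x = (894.00 − 894.16) / (90 − 0) = -0.001778
∂h/∂y = (894.28 − 894.16) / (-75 − 0) = -0.001600
Flow direction (−∇h) has components (+0.001778 E, +0.001600 N).
Azimuth = atan2(E, N) = atan2(+0.001778, +0.001600) = 48.0° ≈ 048°.

048°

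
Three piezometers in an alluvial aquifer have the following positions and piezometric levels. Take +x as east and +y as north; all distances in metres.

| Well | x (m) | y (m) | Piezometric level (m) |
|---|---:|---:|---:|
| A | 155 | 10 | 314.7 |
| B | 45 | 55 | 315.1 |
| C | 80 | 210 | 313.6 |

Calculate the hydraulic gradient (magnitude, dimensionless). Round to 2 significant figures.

Taking A as reference: B−A = (-110, 45, +0.4); C−A = (-75, 200, -1.1).
Solve a·Δx + b·Δy = Δh: det = (-110)·200 − (-75)·45 = -18625.
∂h/∂x = [(+0.4)·200 − (-1.1)·45] / -18625 = -0.006953
∂h/∂y = [(-110)·(-1.1) − (-75)·(+0.4)] / -18625 = -0.008107
|∇h| = √(-0.006953² + -0.008107²) = 0.01068

0.011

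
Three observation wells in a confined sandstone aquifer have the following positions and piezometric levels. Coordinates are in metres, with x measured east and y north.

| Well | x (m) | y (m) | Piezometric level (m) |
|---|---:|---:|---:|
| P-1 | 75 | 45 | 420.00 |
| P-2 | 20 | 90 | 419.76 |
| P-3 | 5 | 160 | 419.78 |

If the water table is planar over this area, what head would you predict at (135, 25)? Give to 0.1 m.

Taking P-1 as reference: P-2−P-1 = (-55, 45, -0.24); P-3−P-1 = (-70, 115, -0.22).
Determinant of the coordinate differences = (-55)·115 − (-70)·45 = -3175.
∂h/∂x = [(-0.24)·115 − (-0.22)·45] / -3175 = +0.005575
∂h/∂y = [(-55)·(-0.22) − (-70)·(-0.24)] / -3175 = +0.001480
h(135, 25) = 420.00 + (+0.005575)·(60) + (+0.001480)·(-20) = 420.00 +0.334 -0.030 = 420.305 m.

420.3 m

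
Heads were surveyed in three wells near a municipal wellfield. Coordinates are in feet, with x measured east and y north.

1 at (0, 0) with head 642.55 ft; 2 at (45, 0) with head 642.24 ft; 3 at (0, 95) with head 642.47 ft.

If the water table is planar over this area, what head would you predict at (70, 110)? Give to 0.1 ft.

642.0 ft

∂h/∂x = (642.24 − 642.55) / (45 − 0) = -0.006889
∂h/∂y = (642.47 − 642.55) / (95 − 0) = -0.0008421
h(70, 110) = 642.55 + (-0.006889)·(70) + (-0.0008421)·(110) = 642.55 -0.482 -0.093 = 641.975 ft.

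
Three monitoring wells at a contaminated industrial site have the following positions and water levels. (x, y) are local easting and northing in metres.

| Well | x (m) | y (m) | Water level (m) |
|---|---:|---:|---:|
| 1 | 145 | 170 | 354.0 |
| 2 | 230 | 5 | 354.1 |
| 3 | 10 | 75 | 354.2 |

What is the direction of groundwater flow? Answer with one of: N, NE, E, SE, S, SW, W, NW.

Taking 1 as reference: 2−1 = (85, -165, +0.1); 3−1 = (-135, -95, +0.2).
Solve a·Δx + b·Δy = Δh: det = 85·(-95) − (-135)·(-165) = -30350.
∂h/∂x = [(+0.1)·(-95) − (+0.2)·(-165)] / -30350 = -0.0007743
∂h/∂y = [85·(+0.2) − (-135)·(+0.1)] / -30350 = -0.001005
Flow = −∇h = (+0.0007743 east, +0.001005 north), which points northeast.

NE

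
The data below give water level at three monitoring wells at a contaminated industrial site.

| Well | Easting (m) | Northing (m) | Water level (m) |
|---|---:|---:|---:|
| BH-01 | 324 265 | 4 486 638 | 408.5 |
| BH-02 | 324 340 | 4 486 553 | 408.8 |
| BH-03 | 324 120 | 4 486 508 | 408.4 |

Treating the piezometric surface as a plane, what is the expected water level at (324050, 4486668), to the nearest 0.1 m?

408.0 m

Three-point gradient (reference BH-01): Δ to BH-02 = (75, -85, +0.3), Δ to BH-03 = (-145, -130, -0.1).
∂h/∂x = +0.002152, ∂h/∂y = -0.001631 (det = -22075).
h(324050, 4486668) = 408.5 + (+0.002152)·(-215) + (-0.001631)·(30) = 408.5 -0.463 -0.049 = 407.988 m.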